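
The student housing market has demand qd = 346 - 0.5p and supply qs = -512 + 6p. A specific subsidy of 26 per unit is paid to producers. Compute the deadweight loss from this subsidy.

Pre-subsidy: 346 - 0.5p = -512 + 6p gives p* = 132, q* = 280.
With the subsidy, sellers receive ps = pb + 26 for each unit, where pb is the price buyers pay.
Supply in terms of pb becomes qs = -512 + 6(pb + 26) = -356 + 6pb. Setting this equal to demand: 346 - 0.5pb = -356 + 6pb, so pb = 108.
Sellers receive ps = 108 + 26 = 134; q' = 346 − 0.5·108 = 292.
The subsidy expands output by 292 − 280 = 12 past the efficient level; on those units the gap between marginal cost and willingness to pay runs from 0 up to 26.
DWL = ½ × 26 × 12 = 156.

Deadweight loss = 156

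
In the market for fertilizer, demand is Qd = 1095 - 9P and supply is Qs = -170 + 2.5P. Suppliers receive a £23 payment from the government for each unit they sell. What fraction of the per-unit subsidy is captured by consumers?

Pre-subsidy: 1095 - 9P = -170 + 2.5P gives P* = 110, Q* = 105.
With the subsidy, sellers receive Ps = Pb + 23 for each unit, where Pb is the price buyers pay.
Supply in terms of Pb becomes Qs = -170 + 2.5(Pb + 23) = -112.5 + 2.5Pb. Setting this equal to demand: 1095 - 9Pb = -112.5 + 2.5Pb, so Pb = 105.
Sellers receive Ps = 105 + 23 = 128; Q' = 1095 − 9·105 = 150.
Buyers' price falls by P* − Pb = 110 − 105 = 5; sellers' price rises by Ps − P* = 128 − 110 = 18.
So consumers capture 5/23 = 5/23 of each unit of subsidy.

Consumer share = 5/23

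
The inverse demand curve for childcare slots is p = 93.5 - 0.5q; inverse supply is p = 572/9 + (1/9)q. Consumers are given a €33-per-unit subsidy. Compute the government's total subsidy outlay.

Pre-subsidy: 93.5 - 0.5q = 572/9 + (1/9)q gives q* = 49 and p* = 69.
With the rebate, buyers effectively pay pb = ps − 33, where ps is the price sellers receive.
On the curves, pb = 93.5 - 0.5q and ps = 572/9 + (1/9)q; the wedge ps − pb = 33 gives 572/9 + (1/9)q − (93.5 - 0.5q) = 33, so q' = 103.
Then pb = 93.5 − 0.5·103 = 42 and ps = 572/9 + (1/9)·103 = 75.
Government outlay = subsidy × quantity = 33 × 103 = 3399.

Government cost = €3399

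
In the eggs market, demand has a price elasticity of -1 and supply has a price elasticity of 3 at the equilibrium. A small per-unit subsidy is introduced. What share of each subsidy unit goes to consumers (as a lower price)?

For a small subsidy around the equilibrium, the benefit split depends on the relative slopes, which at a point are proportional to the elasticities.
Buyer share = εs/(εs + |εd|) = 3/(3 + 1) = 0.75; seller share = |εd|/(εs + |εd|) = 0.25.

Consumer share = 0.75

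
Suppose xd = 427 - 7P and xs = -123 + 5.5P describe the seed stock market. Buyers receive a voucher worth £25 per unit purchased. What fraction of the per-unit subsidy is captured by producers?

Pre-subsidy: 427 - 7P = -123 + 5.5P gives P* = 44, x* = 119.
With the rebate, buyers effectively pay Pb = Ps − 25, where Ps is the price sellers receive.
Demand in terms of Ps becomes xd = 427 − 7(Ps − 25) = 602 - 7Ps. Setting this equal to supply: 602 - 7Ps = -123 + 5.5Ps, so Ps = 58.
Buyers pay Pb = 58 − 25 = 33; x' = -123 + 5.5·58 = 196.
Buyers' price falls by P* − Pb = 44 − 33 = 11; sellers' price rises by Ps − P* = 58 − 44 = 14.
So producers capture 14/25 = 0.56 of each unit of subsidy.

Producer share = 0.56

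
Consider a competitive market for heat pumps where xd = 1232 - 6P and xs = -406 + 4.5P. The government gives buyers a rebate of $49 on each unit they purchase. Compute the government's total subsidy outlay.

Government cost = $20678

Pre-subsidy: 1232 - 6P = -406 + 4.5P gives P* = 156, x* = 296.
With the rebate, buyers effectively pay Pb = Ps − 49, where Ps is the price sellers receive.
Demand in terms of Ps becomes xd = 1232 − 6(Ps − 49) = 1526 - 6Ps. Setting this equal to supply: 1526 - 6Ps = -406 + 4.5Ps, so Ps = 184.
Buyers pay Pb = 184 − 49 = 135; x' = -406 + 4.5·184 = 422.
Government outlay = subsidy × quantity = 49 × 422 = 20678.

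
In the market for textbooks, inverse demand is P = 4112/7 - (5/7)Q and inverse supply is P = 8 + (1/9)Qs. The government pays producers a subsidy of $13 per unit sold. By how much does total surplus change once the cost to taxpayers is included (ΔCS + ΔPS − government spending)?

Pre-subsidy: 4112/7 - (5/7)Q = 8 + (1/9)Q gives Q* = 702 and P* = 86.
With the subsidy, sellers receive Ps = Pb + 13 for each unit, where Pb is the price buyers pay.
On the curves, Pb = 4112/7 - (5/7)Q and Ps = 8 + (1/9)Q; the wedge Ps − Pb = 13 gives 8 + (1/9)Q − (4112/7 - (5/7)Q) = 13, so Q' = 717.75.
Then Pb = 4112/7 − (5/7)·717.75 = 74.75 and Ps = 8 + (1/9)·717.75 = 87.75.
ΔCS = ½(702 + 717.75)(86 − 74.75) = 7986.09375; ΔPS = ½(702 + 717.75)(87.75 − 86) = 1242.28125.
Government spending = 13 × 717.75 = 9330.75.
Net change = 7986.09375 + 1242.28125 − 9330.75 = -102.375. The loss equals the DWL triangle ½·13·15.75.

Net change in total surplus = -$102.375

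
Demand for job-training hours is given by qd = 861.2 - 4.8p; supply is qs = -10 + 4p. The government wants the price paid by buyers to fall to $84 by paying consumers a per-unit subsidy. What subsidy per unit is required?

Required subsidy s = $33 per unit

At a buyer price of 84, quantity demanded is 861.2 − 4.8·84 = 458.
Sellers supply 458 only when they receive ps with -10 + 4·ps = 458, i.e. ps = 117.
s = ps − pb = 117 − 84 = 33.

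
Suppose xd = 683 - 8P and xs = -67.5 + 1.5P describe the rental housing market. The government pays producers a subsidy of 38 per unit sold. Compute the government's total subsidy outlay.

Government cost = 3762

Pre-subsidy: 683 - 8P = -67.5 + 1.5P gives P* = 79, x* = 51.
With the subsidy, sellers receive Ps = Pb + 38 for each unit, where Pb is the price buyers pay.
Supply in terms of Pb becomes xs = -67.5 + 1.5(Pb + 38) = -10.5 + 1.5Pb. Setting this equal to demand: 683 - 8Pb = -10.5 + 1.5Pb, so Pb = 73.
Sellers receive Ps = 73 + 38 = 111; x' = 683 − 8·73 = 99.
Government outlay = subsidy × quantity = 38 × 99 = 3762.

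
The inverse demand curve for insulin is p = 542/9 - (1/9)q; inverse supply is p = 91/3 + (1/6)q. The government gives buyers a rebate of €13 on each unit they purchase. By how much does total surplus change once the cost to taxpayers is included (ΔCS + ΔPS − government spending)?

Net change in total surplus = -€304.2

Pre-subsidy: 542/9 - (1/9)q = 91/3 + (1/6)q gives q* = 107.6 and p* = 724/15.
With the rebate, buyers effectively pay pb = ps − 13, where ps is the price sellers receive.
On the curves, pb = 542/9 - (1/9)q and ps = 91/3 + (1/6)q; the wedge ps − pb = 13 gives 91/3 + (1/6)q − (542/9 - (1/9)q) = 13, so q' = 154.4.
Then pb = 542/9 − (1/9)·154.4 = 646/15 and ps = 91/3 + (1/6)·154.4 = 841/15.
ΔCS = ½(107.6 + 154.4)(724/15 − 646/15) = 681.2; ΔPS = ½(107.6 + 154.4)(841/15 − 724/15) = 1021.8.
Government spending = 13 × 154.4 = 2007.2.
Net change = 681.2 + 1021.8 − 2007.2 = -304.2. The loss equals the DWL triangle ½·13·46.8.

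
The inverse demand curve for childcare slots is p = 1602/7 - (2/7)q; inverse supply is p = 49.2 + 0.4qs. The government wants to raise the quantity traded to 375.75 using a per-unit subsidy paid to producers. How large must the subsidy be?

At q = 375.75, from the demand curve buyers pay pb = 1602/7 − (2/7)·375.75 = 121.5; from the supply curve sellers need ps = 49.2 + 0.4·375.75 = 199.5.
The subsidy must fill the gap: s = ps − pb = 199.5 − 121.5 = 78.

Required subsidy s = 78 per unit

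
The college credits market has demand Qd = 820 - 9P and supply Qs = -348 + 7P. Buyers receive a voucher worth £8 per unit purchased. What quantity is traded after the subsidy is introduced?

Q' = 194.5

Pre-subsidy: 820 - 9P = -348 + 7P gives P* = 73, Q* = 163.
With the rebate, buyers effectively pay Pb = Ps − 8, where Ps is the price sellers receive.
Demand in terms of Ps becomes Qd = 820 − 9(Ps − 8) = 892 - 9Ps. Setting this equal to supply: 892 - 9Ps = -348 + 7Ps, so Ps = 77.5.
Buyers pay Pb = 77.5 − 8 = 69.5; Q' = -348 + 7·77.5 = 194.5.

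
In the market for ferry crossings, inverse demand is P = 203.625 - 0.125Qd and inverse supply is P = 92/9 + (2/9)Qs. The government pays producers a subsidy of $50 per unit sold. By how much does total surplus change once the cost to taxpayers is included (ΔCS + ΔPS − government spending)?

Net change in total surplus = -$3600

Pre-subsidy: 203.625 - 0.125Q = 92/9 + (2/9)Q gives Q* = 557 and P* = 134.
With the subsidy, sellers receive Ps = Pb + 50 for each unit, where Pb is the price buyers pay.
On the curves, Pb = 203.625 - 0.125Q and Ps = 92/9 + (2/9)Q; the wedge Ps − Pb = 50 gives 92/9 + (2/9)Q − (203.625 - 0.125Q) = 50, so Q' = 701.
Then Pb = 203.625 − 0.125·701 = 116 and Ps = 92/9 + (2/9)·701 = 166.
ΔCS = ½(557 + 701)(134 − 116) = 11322; ΔPS = ½(557 + 701)(166 − 134) = 20128.
Government spending = 50 × 701 = 35050.
Net change = 11322 + 20128 − 35050 = -3600. The loss equals the DWL triangle ½·50·144.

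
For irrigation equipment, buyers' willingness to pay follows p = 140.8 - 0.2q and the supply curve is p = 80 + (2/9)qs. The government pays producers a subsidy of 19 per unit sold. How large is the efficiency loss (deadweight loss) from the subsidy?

Pre-subsidy: 140.8 - 0.2q = 80 + (2/9)q gives q* = 144 and p* = 112.
With the subsidy, sellers receive ps = pb + 19 for each unit, where pb is the price buyers pay.
On the curves, pb = 140.8 - 0.2q and ps = 80 + (2/9)q; the wedge ps − pb = 19 gives 80 + (2/9)q − (140.8 - 0.2q) = 19, so q' = 189.
Then pb = 140.8 − 0.2·189 = 103 and ps = 80 + (2/9)·189 = 122.
The subsidy expands output by 189 − 144 = 45 past the efficient level; on those units the gap between marginal cost and willingness to pay runs from 0 up to 19.
DWL = ½ × 19 × 45 = 427.5.

Deadweight loss = 427.5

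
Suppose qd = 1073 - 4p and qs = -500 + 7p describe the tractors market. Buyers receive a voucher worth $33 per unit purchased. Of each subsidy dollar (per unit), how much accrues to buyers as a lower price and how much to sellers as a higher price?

Buyers gain $21 per unit; sellers gain $12 per unit

Pre-subsidy: 1073 - 4p = -500 + 7p gives p* = 143, q* = 501.
With the rebate, buyers effectively pay pb = ps − 33, where ps is the price sellers receive.
Demand in terms of ps becomes qd = 1073 − 4(ps − 33) = 1205 - 4ps. Setting this equal to supply: 1205 - 4ps = -500 + 7ps, so ps = 155.
Buyers pay pb = 155 − 33 = 122; q' = -500 + 7·155 = 585.
Buyers' price falls by p* − pb = 143 − 122 = 21; sellers' price rises by ps − p* = 155 − 143 = 12.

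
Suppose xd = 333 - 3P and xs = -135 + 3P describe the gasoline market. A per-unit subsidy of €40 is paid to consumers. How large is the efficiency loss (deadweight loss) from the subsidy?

Pre-subsidy: 333 - 3P = -135 + 3P gives P* = 78, x* = 99.
With the rebate, buyers effectively pay Pb = Ps − 40, where Ps is the price sellers receive.
Demand in terms of Ps becomes xd = 333 − 3(Ps − 40) = 453 - 3Ps. Setting this equal to supply: 453 - 3Ps = -135 + 3Ps, so Ps = 98.
Buyers pay Pb = 98 − 40 = 58; x' = -135 + 3·98 = 159.
The subsidy expands output by 159 − 99 = 60 past the efficient level; on those units the gap between marginal cost and willingness to pay runs from 0 up to 40.
DWL = ½ × 40 × 60 = 1200.

Deadweight loss = €1200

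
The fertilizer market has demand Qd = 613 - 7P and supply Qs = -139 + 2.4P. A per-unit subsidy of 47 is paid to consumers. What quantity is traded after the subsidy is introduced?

Q' = 137

Pre-subsidy: 613 - 7P = -139 + 2.4P gives P* = 80, Q* = 53.
With the rebate, buyers effectively pay Pb = Ps − 47, where Ps is the price sellers receive.
Demand in terms of Ps becomes Qd = 613 − 7(Ps − 47) = 942 - 7Ps. Setting this equal to supply: 942 - 7Ps = -139 + 2.4Ps, so Ps = 115.
Buyers pay Pb = 115 − 47 = 68; Q' = -139 + 2.4·115 = 137.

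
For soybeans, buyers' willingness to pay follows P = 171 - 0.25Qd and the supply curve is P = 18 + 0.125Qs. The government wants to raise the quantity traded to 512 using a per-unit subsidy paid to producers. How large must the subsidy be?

Required subsidy s = 39 per unit

At Q = 512, from the demand curve buyers pay Pb = 171 − 0.25·512 = 43; from the supply curve sellers need Ps = 18 + 0.125·512 = 82.
The subsidy must fill the gap: s = Ps − Pb = 82 − 43 = 39.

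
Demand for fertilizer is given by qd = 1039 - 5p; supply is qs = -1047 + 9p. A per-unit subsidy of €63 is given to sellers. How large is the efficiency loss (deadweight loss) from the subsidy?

Pre-subsidy: 1039 - 5p = -1047 + 9p gives p* = 149, q* = 294.
With the subsidy, sellers receive ps = pb + 63 for each unit, where pb is the price buyers pay.
Supply in terms of pb becomes qs = -1047 + 9(pb + 63) = -480 + 9pb. Setting this equal to demand: 1039 - 5pb = -480 + 9pb, so pb = 108.5.
Sellers receive ps = 108.5 + 63 = 171.5; q' = 1039 − 5·108.5 = 496.5.
The subsidy expands output by 496.5 − 294 = 202.5 past the efficient level; on those units the gap between marginal cost and willingness to pay runs from 0 up to 63.
DWL = ½ × 63 × 202.5 = 6378.75.

Deadweight loss = €6378.75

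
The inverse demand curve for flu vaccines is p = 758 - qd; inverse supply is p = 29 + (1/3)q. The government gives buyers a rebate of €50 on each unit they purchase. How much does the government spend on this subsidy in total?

Government cost = €29212.5

Pre-subsidy: 758 - q = 29 + (1/3)q gives q* = 546.75 and p* = 211.25.
With the rebate, buyers effectively pay pb = ps − 50, where ps is the price sellers receive.
On the curves, pb = 758 - q and ps = 29 + (1/3)q; the wedge ps − pb = 50 gives 29 + (1/3)q − (758 - q) = 50, so q' = 584.25.
Then pb = 758 − 1·584.25 = 173.75 and ps = 29 + (1/3)·584.25 = 223.75.
Government outlay = subsidy × quantity = 50 × 584.25 = 29212.5.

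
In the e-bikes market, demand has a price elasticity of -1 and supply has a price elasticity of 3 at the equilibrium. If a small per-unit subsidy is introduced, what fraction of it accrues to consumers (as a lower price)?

For a small subsidy around the equilibrium, the benefit split depends on the relative slopes, which at a point are proportional to the elasticities.
Buyer share = εs/(εs + |εd|) = 3/(3 + 1) = 0.75; seller share = |εd|/(εs + |εd|) = 0.25.

Consumer share = 0.75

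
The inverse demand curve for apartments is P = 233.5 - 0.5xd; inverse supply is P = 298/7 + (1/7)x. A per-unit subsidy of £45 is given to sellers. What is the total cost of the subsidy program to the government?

Government cost = £16515

Pre-subsidy: 233.5 - 0.5x = 298/7 + (1/7)x gives x* = 297 and P* = 85.
With the subsidy, sellers receive Ps = Pb + 45 for each unit, where Pb is the price buyers pay.
On the curves, Pb = 233.5 - 0.5x and Ps = 298/7 + (1/7)x; the wedge Ps − Pb = 45 gives 298/7 + (1/7)x − (233.5 - 0.5x) = 45, so x' = 367.
Then Pb = 233.5 − 0.5·367 = 50 and Ps = 298/7 + (1/7)·367 = 95.
Government outlay = subsidy × quantity = 45 × 367 = 16515.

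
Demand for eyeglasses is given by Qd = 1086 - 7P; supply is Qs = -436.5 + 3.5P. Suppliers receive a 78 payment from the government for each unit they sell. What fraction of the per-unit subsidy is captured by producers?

Producer share = 2/3

Pre-subsidy: 1086 - 7P = -436.5 + 3.5P gives P* = 145, Q* = 71.
With the subsidy, sellers receive Ps = Pb + 78 for each unit, where Pb is the price buyers pay.
Supply in terms of Pb becomes Qs = -436.5 + 3.5(Pb + 78) = -163.5 + 3.5Pb. Setting this equal to demand: 1086 - 7Pb = -163.5 + 3.5Pb, so Pb = 119.
Sellers receive Ps = 119 + 78 = 197; Q' = 1086 − 7·119 = 253.
Buyers' price falls by P* − Pb = 145 − 119 = 26; sellers' price rises by Ps − P* = 197 − 145 = 52.
So producers capture 52/78 = 2/3 of each unit of subsidy.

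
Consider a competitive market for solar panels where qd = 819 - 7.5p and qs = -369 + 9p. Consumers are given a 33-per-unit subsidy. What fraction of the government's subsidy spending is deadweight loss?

DWL / government spending = 15/92

Pre-subsidy: 819 - 7.5p = -369 + 9p gives p* = 72, q* = 279.
With the rebate, buyers effectively pay pb = ps − 33, where ps is the price sellers receive.
Demand in terms of ps becomes qd = 819 − 7.5(ps − 33) = 1066.5 - 7.5ps. Setting this equal to supply: 1066.5 - 7.5ps = -369 + 9ps, so ps = 87.
Buyers pay pb = 87 − 33 = 54; q' = -369 + 9·87 = 414.
ΔCS = ½(279 + 414)(72 − 54) = 6237; ΔPS = ½(279 + 414)(87 − 72) = 5197.5.
Government spending = 33 × 414 = 13662.
DWL = ½ × 33 × (414 − 279) = 2227.5; fraction = 2227.5 / 13662 = 15/92.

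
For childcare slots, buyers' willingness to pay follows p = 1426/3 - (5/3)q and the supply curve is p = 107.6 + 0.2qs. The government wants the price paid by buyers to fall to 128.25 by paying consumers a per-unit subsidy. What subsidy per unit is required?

At a buyer price of 128.25, quantity demanded is 285.2 − 0.6·128.25 = 208.25.
Sellers supply 208.25 only when they receive ps = 107.6 + 0.2·208.25 = 149.25.
s = ps − pb = 149.25 − 128.25 = 21.

Required subsidy s = 21 per unit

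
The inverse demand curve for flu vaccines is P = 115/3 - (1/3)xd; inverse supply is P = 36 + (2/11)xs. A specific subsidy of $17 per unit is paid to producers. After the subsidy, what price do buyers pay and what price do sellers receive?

Pre-subsidy: 115/3 - (1/3)x = 36 + (2/11)x gives x* = 77/17 and P* = 626/17.
With the subsidy, sellers receive Ps = Pb + 17 for each unit, where Pb is the price buyers pay.
On the curves, Pb = 115/3 - (1/3)x and Ps = 36 + (2/11)x; the wedge Ps − Pb = 17 gives 36 + (2/11)x − (115/3 - (1/3)x) = 17, so x' = 638/17.
Then Pb = 115/3 − (1/3)·(638/17) = 439/17 and Ps = 36 + (2/11)·(638/17) = 728/17.

Buyers pay 439/17; sellers receive 728/17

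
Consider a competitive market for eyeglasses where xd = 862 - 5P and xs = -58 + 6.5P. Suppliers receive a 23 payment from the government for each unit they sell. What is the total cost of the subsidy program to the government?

Government cost = 12121

Pre-subsidy: 862 - 5P = -58 + 6.5P gives P* = 80, x* = 462.
With the subsidy, sellers receive Ps = Pb + 23 for each unit, where Pb is the price buyers pay.
Supply in terms of Pb becomes xs = -58 + 6.5(Pb + 23) = 91.5 + 6.5Pb. Setting this equal to demand: 862 - 5Pb = 91.5 + 6.5Pb, so Pb = 67.
Sellers receive Ps = 67 + 23 = 90; x' = 862 − 5·67 = 527.
Government outlay = subsidy × quantity = 23 × 527 = 12121.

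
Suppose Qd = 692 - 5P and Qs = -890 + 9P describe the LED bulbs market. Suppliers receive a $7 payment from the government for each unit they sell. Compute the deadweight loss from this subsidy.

Deadweight loss = $78.75

Pre-subsidy: 692 - 5P = -890 + 9P gives P* = 113, Q* = 127.
With the subsidy, sellers receive Ps = Pb + 7 for each unit, where Pb is the price buyers pay.
Supply in terms of Pb becomes Qs = -890 + 9(Pb + 7) = -827 + 9Pb. Setting this equal to demand: 692 - 5Pb = -827 + 9Pb, so Pb = 108.5.
Sellers receive Ps = 108.5 + 7 = 115.5; Q' = 692 − 5·108.5 = 149.5.
The subsidy expands output by 149.5 − 127 = 22.5 past the efficient level; on those units the gap between marginal cost and willingness to pay runs from 0 up to 7.
DWL = ½ × 7 × 22.5 = 78.75.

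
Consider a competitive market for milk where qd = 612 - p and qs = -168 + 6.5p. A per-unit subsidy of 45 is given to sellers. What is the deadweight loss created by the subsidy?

Deadweight loss = 877.5

Pre-subsidy: 612 - p = -168 + 6.5p gives p* = 104, q* = 508.
With the subsidy, sellers receive ps = pb + 45 for each unit, where pb is the price buyers pay.
Supply in terms of pb becomes qs = -168 + 6.5(pb + 45) = 124.5 + 6.5pb. Setting this equal to demand: 612 - pb = 124.5 + 6.5pb, so pb = 65.
Sellers receive ps = 65 + 45 = 110; q' = 612 − 1·65 = 547.
The subsidy expands output by 547 − 508 = 39 past the efficient level; on those units the gap between marginal cost and willingness to pay runs from 0 up to 45.
DWL = ½ × 45 × 39 = 877.5.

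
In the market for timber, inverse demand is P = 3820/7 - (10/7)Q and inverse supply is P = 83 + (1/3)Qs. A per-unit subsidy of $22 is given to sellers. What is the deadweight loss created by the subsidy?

Deadweight loss = 5082/37

Pre-subsidy: 3820/7 - (10/7)Q = 83 + (1/3)Q gives Q* = 9717/37 and P* = 6310/37.
With the subsidy, sellers receive Ps = Pb + 22 for each unit, where Pb is the price buyers pay.
On the curves, Pb = 3820/7 - (10/7)Q and Ps = 83 + (1/3)Q; the wedge Ps − Pb = 22 gives 83 + (1/3)Q − (3820/7 - (10/7)Q) = 22, so Q' = 10179/37.
Then Pb = 3820/7 − (10/7)·(10179/37) = 5650/37 and Ps = 83 + (1/3)·(10179/37) = 6464/37.
The subsidy expands output by 10179/37 − 9717/37 = 462/37 past the efficient level; on those units the gap between marginal cost and willingness to pay runs from 0 up to 22.
DWL = ½ × 22 × 462/37 = 5082/37.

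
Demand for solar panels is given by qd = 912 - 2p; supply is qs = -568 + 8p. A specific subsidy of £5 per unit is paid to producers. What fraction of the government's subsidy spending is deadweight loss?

Pre-subsidy: 912 - 2p = -568 + 8p gives p* = 148, q* = 616.
With the subsidy, sellers receive ps = pb + 5 for each unit, where pb is the price buyers pay.
Supply in terms of pb becomes qs = -568 + 8(pb + 5) = -528 + 8pb. Setting this equal to demand: 912 - 2pb = -528 + 8pb, so pb = 144.
Sellers receive ps = 144 + 5 = 149; q' = 912 − 2·144 = 624.
ΔCS = ½(616 + 624)(148 − 144) = 2480; ΔPS = ½(616 + 624)(149 − 148) = 620.
Government spending = 5 × 624 = 3120.
DWL = ½ × 5 × (624 − 616) = 20; fraction = 20 / 3120 = 1/156.

DWL / government spending = 1/156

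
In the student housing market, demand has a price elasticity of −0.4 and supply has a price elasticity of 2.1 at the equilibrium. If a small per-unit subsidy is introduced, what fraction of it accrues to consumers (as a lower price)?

Consumer share = 0.84

For a small subsidy around the equilibrium, the benefit split depends on the relative slopes, which at a point are proportional to the elasticities.
Buyer share = εs/(εs + |εd|) = 2.1/(2.1 + 0.4) = 0.84; seller share = |εd|/(εs + |εd|) = 0.16.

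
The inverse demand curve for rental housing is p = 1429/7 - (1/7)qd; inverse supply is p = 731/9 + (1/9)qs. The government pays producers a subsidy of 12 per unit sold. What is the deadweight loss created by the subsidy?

Deadweight loss = 283.5

Pre-subsidy: 1429/7 - (1/7)q = 731/9 + (1/9)q gives q* = 484 and p* = 135.
With the subsidy, sellers receive ps = pb + 12 for each unit, where pb is the price buyers pay.
On the curves, pb = 1429/7 - (1/7)q and ps = 731/9 + (1/9)q; the wedge ps − pb = 12 gives 731/9 + (1/9)q − (1429/7 - (1/7)q) = 12, so q' = 531.25.
Then pb = 1429/7 − (1/7)·531.25 = 128.25 and ps = 731/9 + (1/9)·531.25 = 140.25.
The subsidy expands output by 531.25 − 484 = 47.25 past the efficient level; on those units the gap between marginal cost and willingness to pay runs from 0 up to 12.
DWL = ½ × 12 × 47.25 = 283.5.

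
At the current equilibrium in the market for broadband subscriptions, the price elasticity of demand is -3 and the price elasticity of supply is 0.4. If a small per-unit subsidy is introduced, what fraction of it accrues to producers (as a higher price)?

For a small subsidy around the equilibrium, the benefit split depends on the relative slopes, which at a point are proportional to the elasticities.
Buyer share = εs/(εs + |εd|) = 0.4/(0.4 + 3) = 2/17; seller share = |εd|/(εs + |εd|) = 15/17.
So producers capture 15/17 of the subsidy.

Producer share = 15/17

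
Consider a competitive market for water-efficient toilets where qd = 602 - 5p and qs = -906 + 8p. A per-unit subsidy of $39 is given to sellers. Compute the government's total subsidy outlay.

Government cost = $5538

Pre-subsidy: 602 - 5p = -906 + 8p gives p* = 116, q* = 22.
With the subsidy, sellers receive ps = pb + 39 for each unit, where pb is the price buyers pay.
Supply in terms of pb becomes qs = -906 + 8(pb + 39) = -594 + 8pb. Setting this equal to demand: 602 - 5pb = -594 + 8pb, so pb = 92.
Sellers receive ps = 92 + 39 = 131; q' = 602 − 5·92 = 142.
Government outlay = subsidy × quantity = 39 × 142 = 5538.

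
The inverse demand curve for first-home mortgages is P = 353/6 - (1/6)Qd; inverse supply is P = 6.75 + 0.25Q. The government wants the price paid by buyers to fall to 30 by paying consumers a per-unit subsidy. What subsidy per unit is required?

At a buyer price of 30, quantity demanded is 353 − 6·30 = 173.
Sellers supply 173 only when they receive Ps = 6.75 + 0.25·173 = 50.
s = Ps − Pb = 50 − 30 = 20.

Required subsidy s = 20 per unit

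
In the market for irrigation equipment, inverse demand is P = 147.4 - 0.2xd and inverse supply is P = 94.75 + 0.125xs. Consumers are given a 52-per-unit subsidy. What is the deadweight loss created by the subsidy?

Pre-subsidy: 147.4 - 0.2x = 94.75 + 0.125x gives x* = 162 and P* = 115.
With the rebate, buyers effectively pay Pb = Ps − 52, where Ps is the price sellers receive.
On the curves, Pb = 147.4 - 0.2x and Ps = 94.75 + 0.125x; the wedge Ps − Pb = 52 gives 94.75 + 0.125x − (147.4 - 0.2x) = 52, so x' = 322.
Then Pb = 147.4 − 0.2·322 = 83 and Ps = 94.75 + 0.125·322 = 135.
The subsidy expands output by 322 − 162 = 160 past the efficient level; on those units the gap between marginal cost and willingness to pay runs from 0 up to 52.
DWL = ½ × 52 × 160 = 4160.

Deadweight loss = 4160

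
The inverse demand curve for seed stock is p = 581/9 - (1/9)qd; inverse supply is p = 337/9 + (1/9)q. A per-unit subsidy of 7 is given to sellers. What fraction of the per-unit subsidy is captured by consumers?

Pre-subsidy: 581/9 - (1/9)q = 337/9 + (1/9)q gives q* = 122 and p* = 51.
With the subsidy, sellers receive ps = pb + 7 for each unit, where pb is the price buyers pay.
On the curves, pb = 581/9 - (1/9)q and ps = 337/9 + (1/9)q; the wedge ps − pb = 7 gives 337/9 + (1/9)q − (581/9 - (1/9)q) = 7, so q' = 153.5.
Then pb = 581/9 − (1/9)·153.5 = 47.5 and ps = 337/9 + (1/9)·153.5 = 54.5.
Buyers' price falls by p* − pb = 51 − 47.5 = 3.5; sellers' price rises by ps − p* = 54.5 − 51 = 3.5.
So consumers capture 3.5/7 = 0.5 of each unit of subsidy.

Consumer share = 0.5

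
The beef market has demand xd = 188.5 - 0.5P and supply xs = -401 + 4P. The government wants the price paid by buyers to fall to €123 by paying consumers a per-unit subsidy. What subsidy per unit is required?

At a buyer price of 123, quantity demanded is 188.5 − 0.5·123 = 127.
Sellers supply 127 only when they receive Ps with -401 + 4·Ps = 127, i.e. Ps = 132.
s = Ps − Pb = 132 − 123 = 9.

Required subsidy s = €9 per unit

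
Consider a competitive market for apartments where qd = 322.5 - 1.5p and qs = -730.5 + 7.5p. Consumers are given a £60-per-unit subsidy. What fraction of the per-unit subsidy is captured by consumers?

Pre-subsidy: 322.5 - 1.5p = -730.5 + 7.5p gives p* = 117, q* = 147.
With the rebate, buyers effectively pay pb = ps − 60, where ps is the price sellers receive.
Demand in terms of ps becomes qd = 322.5 − 1.5(ps − 60) = 412.5 - 1.5ps. Setting this equal to supply: 412.5 - 1.5ps = -730.5 + 7.5ps, so ps = 127.
Buyers pay pb = 127 − 60 = 67; q' = -730.5 + 7.5·127 = 222.
Buyers' price falls by p* − pb = 117 − 67 = 50; sellers' price rises by ps − p* = 127 − 117 = 10.
So consumers capture 50/60 = 5/6 of each unit of subsidy.

Consumer share = 5/6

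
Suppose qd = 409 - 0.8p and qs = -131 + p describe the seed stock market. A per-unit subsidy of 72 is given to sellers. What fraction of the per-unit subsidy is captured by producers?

Producer share = 4/9

Pre-subsidy: 409 - 0.8p = -131 + p gives p* = 300, q* = 169.
With the subsidy, sellers receive ps = pb + 72 for each unit, where pb is the price buyers pay.
Supply in terms of pb becomes qs = -131 + 1(pb + 72) = -59 + pb. Setting this equal to demand: 409 - 0.8pb = -59 + pb, so pb = 260.
Sellers receive ps = 260 + 72 = 332; q' = 409 − 0.8·260 = 201.
Buyers' price falls by p* − pb = 300 − 260 = 40; sellers' price rises by ps − p* = 332 − 300 = 32.
So producers capture 32/72 = 4/9 of each unit of subsidy.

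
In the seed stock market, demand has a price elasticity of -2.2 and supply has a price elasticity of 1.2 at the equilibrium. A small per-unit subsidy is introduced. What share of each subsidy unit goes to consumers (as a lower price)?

Consumer share = 6/17

For a small subsidy around the equilibrium, the benefit split depends on the relative slopes, which at a point are proportional to the elasticities.
Buyer share = εs/(εs + |εd|) = 1.2/(1.2 + 2.2) = 6/17; seller share = |εd|/(εs + |εd|) = 11/17.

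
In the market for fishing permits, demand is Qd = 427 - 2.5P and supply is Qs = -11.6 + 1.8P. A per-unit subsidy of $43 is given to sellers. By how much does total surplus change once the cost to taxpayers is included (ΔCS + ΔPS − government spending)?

Net change in total surplus = -$967.5

Pre-subsidy: 427 - 2.5P = -11.6 + 1.8P gives P* = 102, Q* = 172.
With the subsidy, sellers receive Ps = Pb + 43 for each unit, where Pb is the price buyers pay.
Supply in terms of Pb becomes Qs = -11.6 + 1.8(Pb + 43) = 65.8 + 1.8Pb. Setting this equal to demand: 427 - 2.5Pb = 65.8 + 1.8Pb, so Pb = 84.
Sellers receive Ps = 84 + 43 = 127; Q' = 427 − 2.5·84 = 217.
ΔCS = ½(172 + 217)(102 − 84) = 3501; ΔPS = ½(172 + 217)(127 − 102) = 4862.5.
Government spending = 43 × 217 = 9331.
Net change = 3501 + 4862.5 − 9331 = -967.5. The loss equals the DWL triangle ½·43·45.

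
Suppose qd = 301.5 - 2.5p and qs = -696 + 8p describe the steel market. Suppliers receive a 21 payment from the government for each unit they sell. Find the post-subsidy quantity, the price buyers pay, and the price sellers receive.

q' = 104; buyers pay 79; sellers receive 100

Pre-subsidy: 301.5 - 2.5p = -696 + 8p gives p* = 95, q* = 64.
With the subsidy, sellers receive ps = pb + 21 for each unit, where pb is the price buyers pay.
Supply in terms of pb becomes qs = -696 + 8(pb + 21) = -528 + 8pb. Setting this equal to demand: 301.5 - 2.5pb = -528 + 8pb, so pb = 79.
Sellers receive ps = 79 + 21 = 100; q' = 301.5 − 2.5·79 = 104.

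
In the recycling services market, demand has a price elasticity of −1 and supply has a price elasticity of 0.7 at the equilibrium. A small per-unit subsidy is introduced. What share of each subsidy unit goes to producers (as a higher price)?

Producer share = 10/17

For a small subsidy around the equilibrium, the benefit split depends on the relative slopes, which at a point are proportional to the elasticities.
Buyer share = εs/(εs + |εd|) = 0.7/(0.7 + 1) = 7/17; seller share = |εd|/(εs + |εd|) = 10/17.
So producers capture 10/17 of the subsidy.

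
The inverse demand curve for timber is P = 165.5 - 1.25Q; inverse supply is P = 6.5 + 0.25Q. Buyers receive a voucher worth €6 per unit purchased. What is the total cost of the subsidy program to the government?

Government cost = €660

Pre-subsidy: 165.5 - 1.25Q = 6.5 + 0.25Q gives Q* = 106 and P* = 33.
With the rebate, buyers effectively pay Pb = Ps − 6, where Ps is the price sellers receive.
On the curves, Pb = 165.5 - 1.25Q and Ps = 6.5 + 0.25Q; the wedge Ps − Pb = 6 gives 6.5 + 0.25Q − (165.5 - 1.25Q) = 6, so Q' = 110.
Then Pb = 165.5 − 1.25·110 = 28 and Ps = 6.5 + 0.25·110 = 34.
Government outlay = subsidy × quantity = 6 × 110 = 660.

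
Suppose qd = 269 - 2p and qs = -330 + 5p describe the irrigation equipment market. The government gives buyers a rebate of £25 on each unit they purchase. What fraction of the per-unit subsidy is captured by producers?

Pre-subsidy: 269 - 2p = -330 + 5p gives p* = 599/7, q* = 685/7.
With the rebate, buyers effectively pay pb = ps − 25, where ps is the price sellers receive.
Demand in terms of ps becomes qd = 269 − 2(ps − 25) = 319 - 2ps. Setting this equal to supply: 319 - 2ps = -330 + 5ps, so ps = 649/7.
Buyers pay pb = 649/7 − 25 = 474/7; q' = -330 + 5·(649/7) = 935/7.
Buyers' price falls by p* − pb = 599/7 − 474/7 = 125/7; sellers' price rises by ps − p* = 649/7 − 599/7 = 50/7.
So producers capture (50/7)/25 = 2/7 of each unit of subsidy.

Producer share = 2/7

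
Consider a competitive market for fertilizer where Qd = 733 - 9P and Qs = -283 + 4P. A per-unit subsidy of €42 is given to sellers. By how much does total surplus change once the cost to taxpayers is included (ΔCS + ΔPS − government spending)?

Pre-subsidy: 733 - 9P = -283 + 4P gives P* = 1016/13, Q* = 385/13.
With the subsidy, sellers receive Ps = Pb + 42 for each unit, where Pb is the price buyers pay.
Supply in terms of Pb becomes Qs = -283 + 4(Pb + 42) = -115 + 4Pb. Setting this equal to demand: 733 - 9Pb = -115 + 4Pb, so Pb = 848/13.
Sellers receive Ps = 848/13 + 42 = 1394/13; Q' = 733 − 9·(848/13) = 1897/13.
ΔCS = ½(385/13 + 1897/13)(1016/13 − 848/13) = 191688/169; ΔPS = ½(385/13 + 1897/13)(1394/13 − 1016/13) = 431298/169.
Government spending = 42 × 1897/13 = 79674/13.
Net change = 191688/169 + 431298/169 − 79674/13 = -31752/13. The loss equals the DWL triangle ½·42·1512/13.

Net change in total surplus = -31752/13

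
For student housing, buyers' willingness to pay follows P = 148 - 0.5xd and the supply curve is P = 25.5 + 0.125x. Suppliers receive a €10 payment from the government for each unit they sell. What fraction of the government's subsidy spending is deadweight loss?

Pre-subsidy: 148 - 0.5x = 25.5 + 0.125x gives x* = 196 and P* = 50.
With the subsidy, sellers receive Ps = Pb + 10 for each unit, where Pb is the price buyers pay.
On the curves, Pb = 148 - 0.5x and Ps = 25.5 + 0.125x; the wedge Ps − Pb = 10 gives 25.5 + 0.125x − (148 - 0.5x) = 10, so x' = 212.
Then Pb = 148 − 0.5·212 = 42 and Ps = 25.5 + 0.125·212 = 52.
ΔCS = ½(196 + 212)(50 − 42) = 1632; ΔPS = ½(196 + 212)(52 − 50) = 408.
Government spending = 10 × 212 = 2120.
DWL = ½ × 10 × (212 − 196) = 80; fraction = 80 / 2120 = 2/53.

DWL / government spending = 2/53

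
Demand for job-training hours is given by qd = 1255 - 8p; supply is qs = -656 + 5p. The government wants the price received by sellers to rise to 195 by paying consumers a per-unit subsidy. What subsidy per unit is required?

At a seller price of 195, quantity supplied is -656 + 5·195 = 319.
Buyers absorb 319 only when they pay pb with 1255 − 8·pb = 319, i.e. pb = 117.
s = ps − pb = 195 − 117 = 78.

Required subsidy s = 78 per unit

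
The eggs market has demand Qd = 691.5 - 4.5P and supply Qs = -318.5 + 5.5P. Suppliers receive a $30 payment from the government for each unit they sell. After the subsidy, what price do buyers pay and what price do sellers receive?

Buyers pay $84.5; sellers receive $114.5

Pre-subsidy: 691.5 - 4.5P = -318.5 + 5.5P gives P* = 101, Q* = 237.
With the subsidy, sellers receive Ps = Pb + 30 for each unit, where Pb is the price buyers pay.
Supply in terms of Pb becomes Qs = -318.5 + 5.5(Pb + 30) = -153.5 + 5.5Pb. Setting this equal to demand: 691.5 - 4.5Pb = -153.5 + 5.5Pb, so Pb = 84.5.
Sellers receive Ps = 84.5 + 30 = 114.5; Q' = 691.5 − 4.5·84.5 = 311.25.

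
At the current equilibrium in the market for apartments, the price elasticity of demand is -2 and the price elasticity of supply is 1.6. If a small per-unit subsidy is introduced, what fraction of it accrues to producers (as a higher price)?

For a small subsidy around the equilibrium, the benefit split depends on the relative slopes, which at a point are proportional to the elasticities.
Buyer share = εs/(εs + |εd|) = 1.6/(1.6 + 2) = 4/9; seller share = |εd|/(εs + |εd|) = 5/9.
So producers capture 5/9 of the subsidy.

Producer share = 5/9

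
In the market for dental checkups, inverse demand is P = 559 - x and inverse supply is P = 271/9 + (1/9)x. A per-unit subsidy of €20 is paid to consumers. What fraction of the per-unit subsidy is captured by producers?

Pre-subsidy: 559 - x = 271/9 + (1/9)x gives x* = 476 and P* = 83.
With the rebate, buyers effectively pay Pb = Ps − 20, where Ps is the price sellers receive.
On the curves, Pb = 559 - x and Ps = 271/9 + (1/9)x; the wedge Ps − Pb = 20 gives 271/9 + (1/9)x − (559 - x) = 20, so x' = 494.
Then Pb = 559 − 1·494 = 65 and Ps = 271/9 + (1/9)·494 = 85.
Buyers' price falls by P* − Pb = 83 − 65 = 18; sellers' price rises by Ps − P* = 85 − 83 = 2.
So producers capture 2/20 = 0.1 of each unit of subsidy.

Producer share = 0.1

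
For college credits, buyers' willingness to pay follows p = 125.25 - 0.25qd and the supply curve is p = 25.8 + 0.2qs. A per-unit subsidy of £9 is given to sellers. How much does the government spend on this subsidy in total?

Government cost = £2169

Pre-subsidy: 125.25 - 0.25q = 25.8 + 0.2q gives q* = 221 and p* = 70.
With the subsidy, sellers receive ps = pb + 9 for each unit, where pb is the price buyers pay.
On the curves, pb = 125.25 - 0.25q and ps = 25.8 + 0.2q; the wedge ps − pb = 9 gives 25.8 + 0.2q − (125.25 - 0.25q) = 9, so q' = 241.
Then pb = 125.25 − 0.25·241 = 65 and ps = 25.8 + 0.2·241 = 74.
Government outlay = subsidy × quantity = 9 × 241 = 2169.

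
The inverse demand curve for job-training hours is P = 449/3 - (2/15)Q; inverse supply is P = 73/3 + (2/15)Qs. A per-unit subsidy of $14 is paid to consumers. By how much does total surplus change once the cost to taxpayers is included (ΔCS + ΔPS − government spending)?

Net change in total surplus = -$367.5

Pre-subsidy: 449/3 - (2/15)Q = 73/3 + (2/15)Q gives Q* = 470 and P* = 87.
With the rebate, buyers effectively pay Pb = Ps − 14, where Ps is the price sellers receive.
On the curves, Pb = 449/3 - (2/15)Q and Ps = 73/3 + (2/15)Q; the wedge Ps − Pb = 14 gives 73/3 + (2/15)Q − (449/3 - (2/15)Q) = 14, so Q' = 522.5.
Then Pb = 449/3 − (2/15)·522.5 = 80 and Ps = 73/3 + (2/15)·522.5 = 94.
ΔCS = ½(470 + 522.5)(87 − 80) = 3473.75; ΔPS = ½(470 + 522.5)(94 − 87) = 3473.75.
Government spending = 14 × 522.5 = 7315.
Net change = 3473.75 + 3473.75 − 7315 = -367.5. The loss equals the DWL triangle ½·14·52.5.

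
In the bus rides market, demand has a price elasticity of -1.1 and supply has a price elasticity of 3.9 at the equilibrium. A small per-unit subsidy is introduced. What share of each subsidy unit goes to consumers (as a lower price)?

For a small subsidy around the equilibrium, the benefit split depends on the relative slopes, which at a point are proportional to the elasticities.
Buyer share = εs/(εs + |εd|) = 3.9/(3.9 + 1.1) = 0.78; seller share = |εd|/(εs + |εd|) = 0.22.

Consumer share = 0.78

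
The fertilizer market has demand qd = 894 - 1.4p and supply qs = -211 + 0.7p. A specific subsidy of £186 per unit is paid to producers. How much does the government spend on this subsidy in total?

Government cost = £45408.8

Pre-subsidy: 894 - 1.4p = -211 + 0.7p gives p* = 11050/21, q* = 472/3.
With the subsidy, sellers receive ps = pb + 186 for each unit, where pb is the price buyers pay.
Supply in terms of pb becomes qs = -211 + 0.7(pb + 186) = -80.8 + 0.7pb. Setting this equal to demand: 894 - 1.4pb = -80.8 + 0.7pb, so pb = 9748/21.
Sellers receive ps = 9748/21 + 186 = 13654/21; q' = 894 − 1.4·(9748/21) = 3662/15.
Government outlay = subsidy × quantity = 186 × 3662/15 = 45408.8.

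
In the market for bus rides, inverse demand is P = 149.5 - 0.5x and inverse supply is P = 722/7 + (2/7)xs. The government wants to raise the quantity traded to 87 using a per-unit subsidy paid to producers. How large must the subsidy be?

At x = 87, from the demand curve buyers pay Pb = 149.5 − 0.5·87 = 106; from the supply curve sellers need Ps = 722/7 + (2/7)·87 = 128.
The subsidy must fill the gap: s = Ps − Pb = 128 − 106 = 22.

Required subsidy s = 22 per unit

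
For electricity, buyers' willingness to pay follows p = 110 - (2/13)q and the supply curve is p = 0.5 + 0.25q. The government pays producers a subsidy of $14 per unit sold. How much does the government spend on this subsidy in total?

Government cost = 12844/3

Pre-subsidy: 110 - (2/13)q = 0.5 + 0.25q gives q* = 1898/7 and p* = 478/7.
With the subsidy, sellers receive ps = pb + 14 for each unit, where pb is the price buyers pay.
On the curves, pb = 110 - (2/13)q and ps = 0.5 + 0.25q; the wedge ps − pb = 14 gives 0.5 + 0.25q − (110 - (2/13)q) = 14, so q' = 6422/21.
Then pb = 110 − (2/13)·(6422/21) = 1322/21 and ps = 0.5 + 0.25·(6422/21) = 1616/21.
Government outlay = subsidy × quantity = 14 × 6422/21 = 12844/3.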